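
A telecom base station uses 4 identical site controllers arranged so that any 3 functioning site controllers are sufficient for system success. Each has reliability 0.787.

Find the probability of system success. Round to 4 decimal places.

0.7989

R = Σ_{i=3}^{4} C(4,i) p^i (1−p)^{4−i} with p = 0.787
C(4,3)·0.787^3·0.213^1 = 0.415302
C(4,4)·0.787^4·0.213^0 = 0.383618
Sum = 0.7989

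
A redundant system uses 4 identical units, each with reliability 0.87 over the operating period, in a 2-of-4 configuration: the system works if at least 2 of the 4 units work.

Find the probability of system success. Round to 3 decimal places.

R = Σ_{i=2}^{4} C(4,i) p^i (1−p)^{4−i} with p = 0.87
C(4,2)·0.87^2·0.13^2 = 0.07675
C(4,3)·0.87^3·0.13^1 = 0.34242
C(4,4)·0.87^4·0.13^0 = 0.57290
Sum = 0.992

0.992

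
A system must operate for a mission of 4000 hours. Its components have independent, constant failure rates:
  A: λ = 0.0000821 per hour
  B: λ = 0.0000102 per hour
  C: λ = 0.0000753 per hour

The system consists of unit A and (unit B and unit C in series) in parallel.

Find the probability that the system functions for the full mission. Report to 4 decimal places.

0.9189

R(A) = exp(−0.0000821 × 4000) = 0.720075
R(B) = exp(−0.0000102 × 4000) = 0.960021
R(C) = exp(−0.0000753 × 4000) = 0.739930
Series (B and C): 0.960021 × 0.739930 = 0.710348
Parallel (A and [0.710348]): 1 − (1 − 0.720075)(1 − 0.710348) = 0.9189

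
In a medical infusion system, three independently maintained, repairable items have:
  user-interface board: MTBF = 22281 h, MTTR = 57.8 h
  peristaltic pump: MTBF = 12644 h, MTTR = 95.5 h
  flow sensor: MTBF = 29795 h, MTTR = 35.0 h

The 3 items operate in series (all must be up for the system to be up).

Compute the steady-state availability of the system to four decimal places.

0.9888

A(user-interface board) = MTBF/(MTBF+MTTR) = 22281/(22281+57.8) = 0.997413
A(peristaltic pump) = MTBF/(MTBF+MTTR) = 12644/(12644+95.5) = 0.992504
A(flow sensor) = MTBF/(MTBF+MTTR) = 29795/(29795+35.0) = 0.998827
Series availability: 0.997413 × 0.992504 × 0.998827 = 0.9888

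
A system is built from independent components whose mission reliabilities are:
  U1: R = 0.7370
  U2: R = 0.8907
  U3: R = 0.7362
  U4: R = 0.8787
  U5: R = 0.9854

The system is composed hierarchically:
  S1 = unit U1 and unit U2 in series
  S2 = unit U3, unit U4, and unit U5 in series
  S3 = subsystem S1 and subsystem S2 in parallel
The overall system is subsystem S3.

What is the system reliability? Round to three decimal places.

Series (U1 and U2): 0.73700 × 0.89070 = 0.65645
Series (U3, U4, and U5): 0.73620 × 0.87870 × 0.98540 = 0.63745
Parallel ([0.65645] and [0.63745]): 1 − (1 − 0.65645)(1 − 0.63745) = 0.875

0.875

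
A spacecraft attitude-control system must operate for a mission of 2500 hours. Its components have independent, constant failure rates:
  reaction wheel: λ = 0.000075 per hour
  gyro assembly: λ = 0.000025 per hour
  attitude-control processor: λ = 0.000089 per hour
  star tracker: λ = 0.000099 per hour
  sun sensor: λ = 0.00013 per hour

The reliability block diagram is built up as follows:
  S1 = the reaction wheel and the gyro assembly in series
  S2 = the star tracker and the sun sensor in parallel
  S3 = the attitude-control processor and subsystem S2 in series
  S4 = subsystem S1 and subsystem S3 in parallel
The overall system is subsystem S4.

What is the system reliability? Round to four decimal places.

0.9451

R(reaction wheel) = exp(−0.000075 × 2500) = 0.829029
R(gyro assembly) = exp(−0.000025 × 2500) = 0.939413
R(attitude-control processor) = exp(−0.000089 × 2500) = 0.800515
R(star tracker) = exp(−0.000099 × 2500) = 0.780750
R(sun sensor) = exp(−0.00013 × 2500) = 0.722527
Series (reaction wheel and gyro assembly): 0.829029 × 0.939413 = 0.778801
Parallel (star tracker and sun sensor): 1 − (1 − 0.780750)(1 − 0.722527) = 0.939164
Series (attitude-control processor and [0.939164]): 0.800515 × 0.939164 = 0.751815
Parallel ([0.778801] and [0.751815]): 1 − (1 − 0.778801)(1 − 0.751815) = 0.9451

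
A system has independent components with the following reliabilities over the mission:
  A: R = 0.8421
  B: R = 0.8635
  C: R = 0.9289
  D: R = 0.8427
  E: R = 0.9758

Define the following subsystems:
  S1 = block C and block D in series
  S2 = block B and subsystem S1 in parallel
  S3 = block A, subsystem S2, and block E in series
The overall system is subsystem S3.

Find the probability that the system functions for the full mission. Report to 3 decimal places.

0.797

Series (C and D): 0.92890 × 0.84270 = 0.78278
Parallel (B and [0.78278]): 1 − (1 − 0.86350)(1 − 0.78278) = 0.97035
Series (A, [0.97035], and E): 0.84210 × 0.97035 × 0.97580 = 0.797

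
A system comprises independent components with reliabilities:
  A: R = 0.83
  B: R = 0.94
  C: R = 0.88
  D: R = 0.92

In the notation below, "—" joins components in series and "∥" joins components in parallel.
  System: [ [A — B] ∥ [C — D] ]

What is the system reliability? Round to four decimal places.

0.9582

Series (A and B): 0.830000 × 0.940000 = 0.780200
Series (C and D): 0.880000 × 0.920000 = 0.809600
Parallel ([0.780200] and [0.809600]): 1 − (1 − 0.780200)(1 − 0.809600) = 0.9582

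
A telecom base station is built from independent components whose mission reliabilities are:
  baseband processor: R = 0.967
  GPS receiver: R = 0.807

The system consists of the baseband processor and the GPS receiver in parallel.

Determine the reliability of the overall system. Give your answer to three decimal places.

Parallel (baseband processor and GPS receiver): 1 − (1 − 0.96700)(1 − 0.80700) = 0.994

0.994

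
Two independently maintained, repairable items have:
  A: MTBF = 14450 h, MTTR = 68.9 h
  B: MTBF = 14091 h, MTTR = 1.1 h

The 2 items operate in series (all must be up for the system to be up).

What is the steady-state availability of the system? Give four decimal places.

A(A) = MTBF/(MTBF+MTTR) = 14450/(14450+68.9) = 0.995254
A(B) = MTBF/(MTBF+MTTR) = 14091/(14091+1.1) = 0.999922
Series availability: 0.995254 × 0.999922 = 0.9952

0.9952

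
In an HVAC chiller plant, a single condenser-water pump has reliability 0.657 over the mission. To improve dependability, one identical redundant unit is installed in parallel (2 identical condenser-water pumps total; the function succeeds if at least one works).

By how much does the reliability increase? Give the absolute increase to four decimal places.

R_before = 0.657
R_after = 1 − (1 − 0.657)^2 = 0.8824
ΔR = 0.8824 − 0.657 = 0.2254

0.2254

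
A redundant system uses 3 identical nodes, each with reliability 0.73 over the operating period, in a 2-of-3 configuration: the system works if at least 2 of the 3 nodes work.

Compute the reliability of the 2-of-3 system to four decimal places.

R = Σ_{i=2}^{3} C(3,i) p^i (1−p)^{3−i} with p = 0.73
C(3,2)·0.73^2·0.27^1 = 0.431649
C(3,3)·0.73^3·0.27^0 = 0.389017
Sum = 0.8207

0.8207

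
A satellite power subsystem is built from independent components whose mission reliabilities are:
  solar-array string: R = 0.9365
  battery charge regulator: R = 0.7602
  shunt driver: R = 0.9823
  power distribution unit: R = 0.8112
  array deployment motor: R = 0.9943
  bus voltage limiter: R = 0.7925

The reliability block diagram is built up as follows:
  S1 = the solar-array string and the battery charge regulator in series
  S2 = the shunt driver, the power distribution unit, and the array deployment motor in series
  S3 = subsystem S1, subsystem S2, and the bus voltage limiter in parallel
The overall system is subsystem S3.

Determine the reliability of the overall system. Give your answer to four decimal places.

Series (solar-array string and battery charge regulator): 0.936500 × 0.760200 = 0.711927
Series (shunt driver, power distribution unit, and array deployment motor): 0.982300 × 0.811200 × 0.994300 = 0.792300
Parallel ([0.711927], [0.792300], and bus voltage limiter): 1 − (1 − 0.711927)(1 − 0.792300)(1 − 0.792500) = 0.9876

0.9876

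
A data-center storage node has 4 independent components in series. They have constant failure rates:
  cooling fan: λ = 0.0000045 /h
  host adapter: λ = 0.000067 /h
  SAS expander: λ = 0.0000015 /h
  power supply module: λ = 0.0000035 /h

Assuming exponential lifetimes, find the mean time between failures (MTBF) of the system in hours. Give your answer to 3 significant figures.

13100

Series of exponential components: λ_sys = Σ λ_i
λ_sys = 0.0000045 + 0.000067 + 0.0000015 + 0.0000035 = 7.6500e-05 /h
MTBF = 1 / λ_sys = 13100 h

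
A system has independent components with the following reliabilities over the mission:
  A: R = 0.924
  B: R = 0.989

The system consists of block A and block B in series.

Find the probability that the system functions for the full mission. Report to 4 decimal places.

0.9138

Series (A and B): 0.924000 × 0.989000 = 0.9138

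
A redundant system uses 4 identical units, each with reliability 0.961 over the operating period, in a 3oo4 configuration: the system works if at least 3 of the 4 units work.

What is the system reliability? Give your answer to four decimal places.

R = Σ_{i=3}^{4} C(4,i) p^i (1−p)^{4−i} with p = 0.961
C(4,3)·0.961^3·0.039^1 = 0.138451
C(4,4)·0.961^4·0.039^0 = 0.852891
Sum = 0.9913

0.9913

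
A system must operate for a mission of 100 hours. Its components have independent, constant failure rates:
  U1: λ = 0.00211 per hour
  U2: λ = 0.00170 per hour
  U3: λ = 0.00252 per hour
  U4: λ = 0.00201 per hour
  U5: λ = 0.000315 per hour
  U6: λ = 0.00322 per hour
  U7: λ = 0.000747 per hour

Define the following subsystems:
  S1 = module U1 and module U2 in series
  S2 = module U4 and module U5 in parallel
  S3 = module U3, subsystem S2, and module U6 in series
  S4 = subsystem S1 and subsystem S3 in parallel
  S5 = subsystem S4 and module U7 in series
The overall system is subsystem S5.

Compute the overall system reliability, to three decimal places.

R(U1) = exp(−0.00211 × 100) = 0.80977
R(U2) = exp(−0.00170 × 100) = 0.84366
R(U3) = exp(−0.00252 × 100) = 0.77724
R(U4) = exp(−0.00201 × 100) = 0.81791
R(U5) = exp(−0.000315 × 100) = 0.96899
R(U6) = exp(−0.00322 × 100) = 0.72470
R(U7) = exp(−0.000747 × 100) = 0.92802
Series (U1 and U2): 0.80977 × 0.84366 = 0.68317
Parallel (U4 and U5): 1 − (1 − 0.81791)(1 − 0.96899) = 0.99435
Series (U3, [0.99435], and U6): 0.77724 × 0.99435 × 0.72470 = 0.56008
Parallel ([0.68317] and [0.56008]): 1 − (1 − 0.68317)(1 − 0.56008) = 0.86062
Series ([0.86062] and U7): 0.86062 × 0.92802 = 0.799

0.799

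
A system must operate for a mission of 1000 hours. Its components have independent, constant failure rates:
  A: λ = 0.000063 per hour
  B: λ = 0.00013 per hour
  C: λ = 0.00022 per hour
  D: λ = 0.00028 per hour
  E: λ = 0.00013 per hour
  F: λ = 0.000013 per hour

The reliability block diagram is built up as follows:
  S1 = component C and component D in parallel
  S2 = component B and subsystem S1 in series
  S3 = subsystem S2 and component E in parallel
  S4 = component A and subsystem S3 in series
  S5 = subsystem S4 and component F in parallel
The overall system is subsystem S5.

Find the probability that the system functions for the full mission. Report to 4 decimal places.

R(A) = exp(−0.000063 × 1000) = 0.938943
R(B) = exp(−0.00013 × 1000) = 0.878095
R(C) = exp(−0.00022 × 1000) = 0.802519
R(D) = exp(−0.00028 × 1000) = 0.755784
R(E) = exp(−0.00013 × 1000) = 0.878095
R(F) = exp(−0.000013 × 1000) = 0.987084
Parallel (C and D): 1 − (1 − 0.802519)(1 − 0.755784) = 0.951772
Series (B and [0.951772]): 0.878095 × 0.951772 = 0.835746
Parallel ([0.835746] and E): 1 − (1 − 0.835746)(1 − 0.878095) = 0.979977
Series (A and [0.979977]): 0.938943 × 0.979977 = 0.920143
Parallel ([0.920143] and F): 1 − (1 − 0.920143)(1 − 0.987084) = 0.9990

0.9990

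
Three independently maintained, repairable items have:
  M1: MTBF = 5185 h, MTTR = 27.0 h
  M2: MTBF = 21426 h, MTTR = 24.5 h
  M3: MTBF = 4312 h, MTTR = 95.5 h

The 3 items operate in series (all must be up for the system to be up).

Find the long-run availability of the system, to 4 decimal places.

A(M1) = MTBF/(MTBF+MTTR) = 5185/(5185+27.0) = 0.994820
A(M2) = MTBF/(MTBF+MTTR) = 21426/(21426+24.5) = 0.998858
A(M3) = MTBF/(MTBF+MTTR) = 4312/(4312+95.5) = 0.978332
Series availability: 0.994820 × 0.998858 × 0.978332 = 0.9722

0.9722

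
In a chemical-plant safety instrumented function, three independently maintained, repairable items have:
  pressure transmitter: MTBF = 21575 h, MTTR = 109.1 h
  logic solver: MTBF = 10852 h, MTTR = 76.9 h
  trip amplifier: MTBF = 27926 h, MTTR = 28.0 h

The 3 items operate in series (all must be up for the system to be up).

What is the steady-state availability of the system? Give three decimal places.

0.987

A(pressure transmitter) = MTBF/(MTBF+MTTR) = 21575/(21575+109.1) = 0.994969
A(logic solver) = MTBF/(MTBF+MTTR) = 10852/(10852+76.9) = 0.992964
A(trip amplifier) = MTBF/(MTBF+MTTR) = 27926/(27926+28.0) = 0.998998
Series availability: 0.994969 × 0.992964 × 0.998998 = 0.987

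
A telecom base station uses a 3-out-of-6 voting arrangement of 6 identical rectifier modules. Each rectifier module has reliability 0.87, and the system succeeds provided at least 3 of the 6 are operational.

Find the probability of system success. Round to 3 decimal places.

R = Σ_{i=3}^{6} C(6,i) p^i (1−p)^{6−i} with p = 0.87
C(6,3)·0.87^3·0.13^3 = 0.02893
C(6,4)·0.87^4·0.13^2 = 0.14523
C(6,5)·0.87^5·0.13^1 = 0.38877
C(6,6)·0.87^6·0.13^0 = 0.43363
Sum = 0.997

0.997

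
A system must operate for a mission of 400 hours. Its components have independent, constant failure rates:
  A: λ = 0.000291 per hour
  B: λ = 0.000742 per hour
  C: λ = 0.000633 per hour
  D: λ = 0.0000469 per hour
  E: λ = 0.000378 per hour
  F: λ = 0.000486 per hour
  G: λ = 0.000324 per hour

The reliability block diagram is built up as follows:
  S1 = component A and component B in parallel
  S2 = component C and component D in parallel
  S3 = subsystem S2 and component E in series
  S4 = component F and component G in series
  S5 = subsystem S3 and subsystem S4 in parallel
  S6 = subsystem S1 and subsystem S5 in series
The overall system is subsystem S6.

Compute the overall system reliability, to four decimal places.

R(A) = exp(−0.000291 × 400) = 0.890119
R(B) = exp(−0.000742 × 400) = 0.743193
R(C) = exp(−0.000633 × 400) = 0.776313
R(D) = exp(−0.0000469 × 400) = 0.981415
R(E) = exp(−0.000378 × 400) = 0.859676
R(F) = exp(−0.000486 × 400) = 0.823329
R(G) = exp(−0.000324 × 400) = 0.878447
Parallel (A and B): 1 − (1 − 0.890119)(1 − 0.743193) = 0.971782
Parallel (C and D): 1 − (1 − 0.776313)(1 − 0.981415) = 0.995843
Series ([0.995843] and E): 0.995843 × 0.859676 = 0.856102
Series (F and G): 0.823329 × 0.878447 = 0.723251
Parallel ([0.856102] and [0.723251]): 1 − (1 − 0.856102)(1 − 0.723251) = 0.960176
Series ([0.971782] and [0.960176]): 0.971782 × 0.960176 = 0.9331

0.9331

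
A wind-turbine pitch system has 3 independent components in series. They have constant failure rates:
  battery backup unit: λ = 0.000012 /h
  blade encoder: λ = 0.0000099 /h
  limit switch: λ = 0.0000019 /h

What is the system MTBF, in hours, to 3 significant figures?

Series of exponential components: λ_sys = Σ λ_i
λ_sys = 0.000012 + 0.0000099 + 0.0000019 = 2.3800e-05 /h
MTBF = 1 / λ_sys = 42000 h

42000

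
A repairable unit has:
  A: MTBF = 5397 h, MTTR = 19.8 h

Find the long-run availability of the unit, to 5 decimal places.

0.99634

A(A) = MTBF/(MTBF+MTTR) = 5397/(5397+19.8) = 0.99634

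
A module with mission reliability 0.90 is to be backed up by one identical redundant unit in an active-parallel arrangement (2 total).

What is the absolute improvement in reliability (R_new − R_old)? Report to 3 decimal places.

0.090

R_before = 0.90
R_after = 1 − (1 − 0.90)^2 = 0.990
ΔR = 0.990 − 0.90 = 0.090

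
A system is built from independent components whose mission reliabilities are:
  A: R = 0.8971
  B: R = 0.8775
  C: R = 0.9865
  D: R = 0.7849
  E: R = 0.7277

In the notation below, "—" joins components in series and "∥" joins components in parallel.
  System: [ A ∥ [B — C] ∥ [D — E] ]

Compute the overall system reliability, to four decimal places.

Series (B and C): 0.877500 × 0.986500 = 0.865654
Series (D and E): 0.784900 × 0.727700 = 0.571172
Parallel (A, [0.865654], and [0.571172]): 1 − (1 − 0.897100)(1 − 0.865654)(1 − 0.571172) = 0.9941

0.9941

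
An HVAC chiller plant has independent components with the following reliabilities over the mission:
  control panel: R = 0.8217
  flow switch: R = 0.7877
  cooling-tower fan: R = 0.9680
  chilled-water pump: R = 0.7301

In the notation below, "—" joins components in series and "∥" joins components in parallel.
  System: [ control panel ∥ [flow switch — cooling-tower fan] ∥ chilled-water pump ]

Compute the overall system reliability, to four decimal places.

Series (flow switch and cooling-tower fan): 0.787700 × 0.968000 = 0.762494
Parallel (control panel, [0.762494], and chilled-water pump): 1 − (1 − 0.821700)(1 − 0.762494)(1 − 0.730100) = 0.9886

0.9886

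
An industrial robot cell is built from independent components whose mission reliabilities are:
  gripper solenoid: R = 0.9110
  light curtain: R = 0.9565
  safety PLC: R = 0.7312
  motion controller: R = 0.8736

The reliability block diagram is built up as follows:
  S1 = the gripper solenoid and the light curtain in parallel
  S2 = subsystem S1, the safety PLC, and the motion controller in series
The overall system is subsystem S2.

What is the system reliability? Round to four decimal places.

Parallel (gripper solenoid and light curtain): 1 − (1 − 0.911000)(1 − 0.956500) = 0.996129
Series ([0.996129], safety PLC, and motion controller): 0.996129 × 0.731200 × 0.873600 = 0.6363

0.6363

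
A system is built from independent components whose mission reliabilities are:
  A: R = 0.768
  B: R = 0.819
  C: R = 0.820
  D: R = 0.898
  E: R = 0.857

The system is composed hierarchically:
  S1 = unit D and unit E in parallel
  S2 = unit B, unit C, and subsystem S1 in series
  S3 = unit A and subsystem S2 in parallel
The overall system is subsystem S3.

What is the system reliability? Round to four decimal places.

Parallel (D and E): 1 − (1 − 0.898000)(1 − 0.857000) = 0.985414
Series (B, C, and [0.985414]): 0.819000 × 0.820000 × 0.985414 = 0.661784
Parallel (A and [0.661784]): 1 − (1 − 0.768000)(1 − 0.661784) = 0.9215

0.9215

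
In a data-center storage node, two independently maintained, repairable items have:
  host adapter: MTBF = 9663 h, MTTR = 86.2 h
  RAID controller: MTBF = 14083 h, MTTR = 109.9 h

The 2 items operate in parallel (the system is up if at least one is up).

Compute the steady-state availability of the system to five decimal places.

A(host adapter) = MTBF/(MTBF+MTTR) = 9663/(9663+86.2) = 0.991158
A(RAID controller) = MTBF/(MTBF+MTTR) = 14083/(14083+109.9) = 0.992257
Parallel availability: 1 − (1 − 0.991158)(1 − 0.992257) = 0.99993

0.99993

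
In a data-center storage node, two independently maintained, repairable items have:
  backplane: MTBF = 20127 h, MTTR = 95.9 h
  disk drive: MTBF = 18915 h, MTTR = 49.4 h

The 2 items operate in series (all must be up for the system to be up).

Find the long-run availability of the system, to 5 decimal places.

0.99267

A(backplane) = MTBF/(MTBF+MTTR) = 20127/(20127+95.9) = 0.995258
A(disk drive) = MTBF/(MTBF+MTTR) = 18915/(18915+49.4) = 0.997395
Series availability: 0.995258 × 0.997395 = 0.99267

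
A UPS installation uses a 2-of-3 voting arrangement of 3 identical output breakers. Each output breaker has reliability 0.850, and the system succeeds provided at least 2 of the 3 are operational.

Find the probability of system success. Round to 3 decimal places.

R = Σ_{i=2}^{3} C(3,i) p^i (1−p)^{3−i} with p = 0.850
C(3,2)·0.850^2·0.150^1 = 0.32513
C(3,3)·0.850^3·0.150^0 = 0.61413
Sum = 0.939

0.939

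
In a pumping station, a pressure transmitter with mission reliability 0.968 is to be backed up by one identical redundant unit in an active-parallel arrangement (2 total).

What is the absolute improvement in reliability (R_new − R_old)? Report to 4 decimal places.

0.0310

R_before = 0.968
R_after = 1 − (1 − 0.968)^2 = 0.9990
ΔR = 0.9990 − 0.968 = 0.0310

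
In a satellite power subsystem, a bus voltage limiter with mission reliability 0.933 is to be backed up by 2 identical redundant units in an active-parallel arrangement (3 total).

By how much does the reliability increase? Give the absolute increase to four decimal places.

R_before = 0.933
R_after = 1 − (1 − 0.933)^3 = 0.9997
ΔR = 0.9997 − 0.933 = 0.0667

0.0667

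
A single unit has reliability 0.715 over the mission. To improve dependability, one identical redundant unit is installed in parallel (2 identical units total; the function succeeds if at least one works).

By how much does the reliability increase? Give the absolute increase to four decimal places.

0.2038

R_before = 0.715
R_after = 1 − (1 − 0.715)^2 = 0.9188
ΔR = 0.9188 − 0.715 = 0.2038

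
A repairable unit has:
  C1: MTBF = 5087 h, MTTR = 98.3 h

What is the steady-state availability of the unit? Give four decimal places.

A(C1) = MTBF/(MTBF+MTTR) = 5087/(5087+98.3) = 0.9810

0.9810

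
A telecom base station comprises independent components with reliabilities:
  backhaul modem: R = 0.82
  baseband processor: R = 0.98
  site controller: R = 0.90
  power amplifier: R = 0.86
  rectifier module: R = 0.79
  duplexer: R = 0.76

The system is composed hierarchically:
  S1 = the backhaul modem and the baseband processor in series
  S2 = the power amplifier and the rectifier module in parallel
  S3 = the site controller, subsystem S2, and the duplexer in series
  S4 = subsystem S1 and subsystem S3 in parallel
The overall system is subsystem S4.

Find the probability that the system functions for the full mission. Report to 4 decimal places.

Series (backhaul modem and baseband processor): 0.820000 × 0.980000 = 0.803600
Parallel (power amplifier and rectifier module): 1 − (1 − 0.860000)(1 − 0.790000) = 0.970600
Series (site controller, [0.970600], and duplexer): 0.900000 × 0.970600 × 0.760000 = 0.663890
Parallel ([0.803600] and [0.663890]): 1 − (1 − 0.803600)(1 − 0.663890) = 0.9340

0.9340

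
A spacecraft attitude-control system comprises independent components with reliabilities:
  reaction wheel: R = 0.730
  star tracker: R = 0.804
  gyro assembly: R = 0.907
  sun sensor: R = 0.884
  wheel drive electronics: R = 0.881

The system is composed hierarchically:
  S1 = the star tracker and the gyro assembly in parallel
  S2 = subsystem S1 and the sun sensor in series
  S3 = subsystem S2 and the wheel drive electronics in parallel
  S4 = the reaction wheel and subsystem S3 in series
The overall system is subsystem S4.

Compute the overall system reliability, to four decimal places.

Parallel (star tracker and gyro assembly): 1 − (1 − 0.804000)(1 − 0.907000) = 0.981772
Series ([0.981772] and sun sensor): 0.981772 × 0.884000 = 0.867886
Parallel ([0.867886] and wheel drive electronics): 1 − (1 − 0.867886)(1 − 0.881000) = 0.984278
Series (reaction wheel and [0.984278]): 0.730000 × 0.984278 = 0.7185

0.7185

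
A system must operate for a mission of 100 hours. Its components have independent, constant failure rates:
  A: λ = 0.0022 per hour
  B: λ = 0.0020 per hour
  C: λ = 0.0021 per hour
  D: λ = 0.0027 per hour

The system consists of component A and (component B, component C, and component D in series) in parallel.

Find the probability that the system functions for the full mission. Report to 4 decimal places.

R(A) = exp(−0.0022 × 100) = 0.802519
R(B) = exp(−0.0020 × 100) = 0.818731
R(C) = exp(−0.0021 × 100) = 0.810584
R(D) = exp(−0.0027 × 100) = 0.763379
Series (B, C, and D): 0.818731 × 0.810584 × 0.763379 = 0.506617
Parallel (A and [0.506617]): 1 − (1 − 0.802519)(1 − 0.506617) = 0.9026

0.9026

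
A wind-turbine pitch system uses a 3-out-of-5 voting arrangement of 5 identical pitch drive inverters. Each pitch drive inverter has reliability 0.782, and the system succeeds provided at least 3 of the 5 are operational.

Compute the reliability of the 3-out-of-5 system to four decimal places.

0.9273

R = Σ_{i=3}^{5} C(5,i) p^i (1−p)^{5−i} with p = 0.782
C(5,3)·0.782^3·0.218^2 = 0.227265
C(5,4)·0.782^4·0.218^1 = 0.407618
C(5,5)·0.782^5·0.218^0 = 0.292438
Sum = 0.9273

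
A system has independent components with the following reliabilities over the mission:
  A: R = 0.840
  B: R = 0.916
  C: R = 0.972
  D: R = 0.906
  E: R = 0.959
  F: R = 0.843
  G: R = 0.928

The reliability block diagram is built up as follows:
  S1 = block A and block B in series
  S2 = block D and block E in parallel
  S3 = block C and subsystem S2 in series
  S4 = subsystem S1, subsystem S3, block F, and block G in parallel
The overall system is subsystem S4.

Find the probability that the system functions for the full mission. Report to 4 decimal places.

Series (A and B): 0.840000 × 0.916000 = 0.769440
Parallel (D and E): 1 − (1 − 0.906000)(1 − 0.959000) = 0.996146
Series (C and [0.996146]): 0.972000 × 0.996146 = 0.968254
Parallel ([0.769440], [0.968254], F, and G): 1 − (1 − 0.769440)(1 − 0.968254)(1 − 0.843000)(1 − 0.928000) = 0.9999

0.9999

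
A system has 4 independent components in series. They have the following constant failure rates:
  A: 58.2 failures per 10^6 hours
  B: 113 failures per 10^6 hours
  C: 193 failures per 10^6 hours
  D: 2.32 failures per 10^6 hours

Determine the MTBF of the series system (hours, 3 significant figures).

2730

Series of exponential components: λ_sys = Σ λ_i
λ_sys = 0.0000582 + 0.000113 + 0.000193 + 0.00000232 = 3.6652e-04 /h
MTBF = 1 / λ_sys = 2730 h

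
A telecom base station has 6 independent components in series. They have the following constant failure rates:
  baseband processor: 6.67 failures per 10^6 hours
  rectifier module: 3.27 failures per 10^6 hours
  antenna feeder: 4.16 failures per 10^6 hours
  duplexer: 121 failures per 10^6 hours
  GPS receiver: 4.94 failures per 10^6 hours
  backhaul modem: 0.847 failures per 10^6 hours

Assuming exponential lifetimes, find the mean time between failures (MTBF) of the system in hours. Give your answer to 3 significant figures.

7100

Series of exponential components: λ_sys = Σ λ_i
λ_sys = 0.00000667 + 0.00000327 + 0.00000416 + 0.000121 + 0.00000494 + 0.000000847 = 1.4089e-04 /h
MTBF = 1 / λ_sys = 7100 h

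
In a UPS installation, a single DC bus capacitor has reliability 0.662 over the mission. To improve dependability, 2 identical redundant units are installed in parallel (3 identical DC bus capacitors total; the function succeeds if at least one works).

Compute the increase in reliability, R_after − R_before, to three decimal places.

R_before = 0.662
R_after = 1 − (1 − 0.662)^3 = 0.961
ΔR = 0.961 − 0.662 = 0.299

0.299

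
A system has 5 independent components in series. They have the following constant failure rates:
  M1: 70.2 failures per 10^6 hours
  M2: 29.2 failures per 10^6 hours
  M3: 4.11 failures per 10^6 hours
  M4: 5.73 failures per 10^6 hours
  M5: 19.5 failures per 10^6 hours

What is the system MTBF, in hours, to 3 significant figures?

7770

Series of exponential components: λ_sys = Σ λ_i
λ_sys = 0.0000702 + 0.0000292 + 0.00000411 + 0.00000573 + 0.0000195 = 1.2874e-04 /h
MTBF = 1 / λ_sys = 7770 h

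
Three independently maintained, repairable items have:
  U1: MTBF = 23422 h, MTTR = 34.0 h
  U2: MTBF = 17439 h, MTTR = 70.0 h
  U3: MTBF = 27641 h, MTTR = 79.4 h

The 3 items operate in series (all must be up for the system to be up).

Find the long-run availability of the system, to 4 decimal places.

0.9917

A(U1) = MTBF/(MTBF+MTTR) = 23422/(23422+34.0) = 0.998550
A(U2) = MTBF/(MTBF+MTTR) = 17439/(17439+70.0) = 0.996002
A(U3) = MTBF/(MTBF+MTTR) = 27641/(27641+79.4) = 0.997136
Series availability: 0.998550 × 0.996002 × 0.997136 = 0.9917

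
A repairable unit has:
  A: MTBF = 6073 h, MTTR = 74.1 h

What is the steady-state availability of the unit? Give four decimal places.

A(A) = MTBF/(MTBF+MTTR) = 6073/(6073+74.1) = 0.9879

0.9879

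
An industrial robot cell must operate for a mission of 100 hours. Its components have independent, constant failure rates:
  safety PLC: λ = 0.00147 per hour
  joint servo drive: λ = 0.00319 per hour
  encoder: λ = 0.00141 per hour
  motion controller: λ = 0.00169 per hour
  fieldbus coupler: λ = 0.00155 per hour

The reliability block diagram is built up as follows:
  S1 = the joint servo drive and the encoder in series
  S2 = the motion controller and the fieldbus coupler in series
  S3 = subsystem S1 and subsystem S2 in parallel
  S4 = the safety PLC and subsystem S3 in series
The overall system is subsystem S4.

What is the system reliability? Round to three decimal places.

R(safety PLC) = exp(−0.00147 × 100) = 0.86329
R(joint servo drive) = exp(−0.00319 × 100) = 0.72688
R(encoder) = exp(−0.00141 × 100) = 0.86849
R(motion controller) = exp(−0.00169 × 100) = 0.84451
R(fieldbus coupler) = exp(−0.00155 × 100) = 0.85642
Series (joint servo drive and encoder): 0.72688 × 0.86849 = 0.63129
Series (motion controller and fieldbus coupler): 0.84451 × 0.85642 = 0.72326
Parallel ([0.63129] and [0.72326]): 1 − (1 − 0.63129)(1 − 0.72326) = 0.89796
Series (safety PLC and [0.89796]): 0.86329 × 0.89796 = 0.775

0.775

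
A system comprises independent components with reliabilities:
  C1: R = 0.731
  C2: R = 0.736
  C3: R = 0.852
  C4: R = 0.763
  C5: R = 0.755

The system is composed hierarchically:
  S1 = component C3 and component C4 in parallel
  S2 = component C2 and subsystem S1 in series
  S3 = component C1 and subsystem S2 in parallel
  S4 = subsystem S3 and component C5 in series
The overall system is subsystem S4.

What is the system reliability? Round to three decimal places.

0.696

Parallel (C3 and C4): 1 − (1 − 0.85200)(1 − 0.76300) = 0.96492
Series (C2 and [0.96492]): 0.73600 × 0.96492 = 0.71018
Parallel (C1 and [0.71018]): 1 − (1 − 0.73100)(1 − 0.71018) = 0.92204
Series ([0.92204] and C5): 0.92204 × 0.75500 = 0.696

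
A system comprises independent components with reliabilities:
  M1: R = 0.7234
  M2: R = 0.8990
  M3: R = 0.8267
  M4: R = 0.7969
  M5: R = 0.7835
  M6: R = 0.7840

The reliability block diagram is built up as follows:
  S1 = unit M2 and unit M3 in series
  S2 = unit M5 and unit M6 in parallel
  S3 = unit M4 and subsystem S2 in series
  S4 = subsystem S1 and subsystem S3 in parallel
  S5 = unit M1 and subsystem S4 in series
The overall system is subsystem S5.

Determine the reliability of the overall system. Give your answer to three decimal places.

Series (M2 and M3): 0.89900 × 0.82670 = 0.74320
Parallel (M5 and M6): 1 − (1 − 0.78350)(1 − 0.78400) = 0.95324
Series (M4 and [0.95324]): 0.79690 × 0.95324 = 0.75964
Parallel ([0.74320] and [0.75964]): 1 − (1 − 0.74320)(1 − 0.75964) = 0.93828
Series (M1 and [0.93828]): 0.72340 × 0.93828 = 0.679

0.679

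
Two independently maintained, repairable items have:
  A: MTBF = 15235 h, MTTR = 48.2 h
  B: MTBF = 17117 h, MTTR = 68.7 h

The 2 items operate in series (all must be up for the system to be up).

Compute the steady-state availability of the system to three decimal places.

A(A) = MTBF/(MTBF+MTTR) = 15235/(15235+48.2) = 0.996846
A(B) = MTBF/(MTBF+MTTR) = 17117/(17117+68.7) = 0.996002
Series availability: 0.996846 × 0.996002 = 0.993

0.993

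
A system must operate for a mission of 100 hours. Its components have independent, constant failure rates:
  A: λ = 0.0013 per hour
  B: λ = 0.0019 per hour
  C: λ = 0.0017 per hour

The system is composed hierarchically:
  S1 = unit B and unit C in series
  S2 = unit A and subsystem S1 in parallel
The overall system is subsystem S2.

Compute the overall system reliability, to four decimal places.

R(A) = exp(−0.0013 × 100) = 0.878095
R(B) = exp(−0.0019 × 100) = 0.826959
R(C) = exp(−0.0017 × 100) = 0.843665
Series (B and C): 0.826959 × 0.843665 = 0.697676
Parallel (A and [0.697676]): 1 − (1 − 0.878095)(1 − 0.697676) = 0.9631

0.9631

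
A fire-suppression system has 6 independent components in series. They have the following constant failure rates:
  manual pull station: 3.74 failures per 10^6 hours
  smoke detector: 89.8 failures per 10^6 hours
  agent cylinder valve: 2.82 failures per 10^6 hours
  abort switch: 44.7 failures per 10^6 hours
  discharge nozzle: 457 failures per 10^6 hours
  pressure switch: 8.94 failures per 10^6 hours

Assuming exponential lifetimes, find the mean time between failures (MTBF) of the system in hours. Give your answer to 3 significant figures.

1650

Series of exponential components: λ_sys = Σ λ_i
λ_sys = 0.00000374 + 0.0000898 + 0.00000282 + 0.0000447 + 0.000457 + 0.00000894 = 6.0700e-04 /h
MTBF = 1 / λ_sys = 1650 h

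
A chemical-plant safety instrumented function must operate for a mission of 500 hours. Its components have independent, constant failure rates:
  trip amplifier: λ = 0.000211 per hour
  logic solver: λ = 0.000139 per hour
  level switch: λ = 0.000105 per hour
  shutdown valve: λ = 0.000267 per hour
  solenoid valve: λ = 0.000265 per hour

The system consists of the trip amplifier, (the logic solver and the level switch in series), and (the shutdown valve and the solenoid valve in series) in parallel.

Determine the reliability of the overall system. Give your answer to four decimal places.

0.9973

R(trip amplifier) = exp(−0.000211 × 500) = 0.899874
R(logic solver) = exp(−0.000139 × 500) = 0.932860
R(level switch) = exp(−0.000105 × 500) = 0.948854
R(shutdown valve) = exp(−0.000267 × 500) = 0.875027
R(solenoid valve) = exp(−0.000265 × 500) = 0.875903
Series (logic solver and level switch): 0.932860 × 0.948854 = 0.885148
Series (shutdown valve and solenoid valve): 0.875027 × 0.875903 = 0.766439
Parallel (trip amplifier, [0.885148], and [0.766439]): 1 − (1 − 0.899874)(1 − 0.885148)(1 − 0.766439) = 0.9973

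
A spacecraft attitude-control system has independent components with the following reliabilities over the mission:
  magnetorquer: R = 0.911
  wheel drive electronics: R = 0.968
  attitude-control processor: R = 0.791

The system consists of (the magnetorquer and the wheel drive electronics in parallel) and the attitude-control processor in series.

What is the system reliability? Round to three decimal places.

0.789

Parallel (magnetorquer and wheel drive electronics): 1 − (1 − 0.91100)(1 − 0.96800) = 0.99715
Series ([0.99715] and attitude-control processor): 0.99715 × 0.79100 = 0.789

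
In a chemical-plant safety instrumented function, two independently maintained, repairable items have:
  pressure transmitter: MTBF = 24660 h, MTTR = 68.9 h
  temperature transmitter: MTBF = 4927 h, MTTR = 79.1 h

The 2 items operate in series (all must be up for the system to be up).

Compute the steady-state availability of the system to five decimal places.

A(pressure transmitter) = MTBF/(MTBF+MTTR) = 24660/(24660+68.9) = 0.997214
A(temperature transmitter) = MTBF/(MTBF+MTTR) = 4927/(4927+79.1) = 0.984199
Series availability: 0.997214 × 0.984199 = 0.98146

0.98146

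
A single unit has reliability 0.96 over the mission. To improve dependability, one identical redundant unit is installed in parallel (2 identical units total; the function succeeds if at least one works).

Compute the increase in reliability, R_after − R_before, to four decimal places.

0.0384

R_before = 0.96
R_after = 1 − (1 − 0.96)^2 = 0.9984
ΔR = 0.9984 − 0.96 = 0.0384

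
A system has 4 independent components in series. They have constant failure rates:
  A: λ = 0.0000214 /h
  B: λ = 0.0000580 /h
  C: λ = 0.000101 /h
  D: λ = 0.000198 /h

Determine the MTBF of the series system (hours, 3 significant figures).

2640

Series of exponential components: λ_sys = Σ λ_i
λ_sys = 0.0000214 + 0.0000580 + 0.000101 + 0.000198 = 3.7840e-04 /h
MTBF = 1 / λ_sys = 2640 h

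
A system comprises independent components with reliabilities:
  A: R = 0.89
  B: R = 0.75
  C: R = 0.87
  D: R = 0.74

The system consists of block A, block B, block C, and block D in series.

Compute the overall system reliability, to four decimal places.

0.4297

Series (A, B, C, and D): 0.890000 × 0.750000 × 0.870000 × 0.740000 = 0.4297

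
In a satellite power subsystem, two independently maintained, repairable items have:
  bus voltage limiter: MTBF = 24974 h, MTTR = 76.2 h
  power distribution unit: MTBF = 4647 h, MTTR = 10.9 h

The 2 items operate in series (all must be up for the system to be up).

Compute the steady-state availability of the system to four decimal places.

A(bus voltage limiter) = MTBF/(MTBF+MTTR) = 24974/(24974+76.2) = 0.996958
A(power distribution unit) = MTBF/(MTBF+MTTR) = 4647/(4647+10.9) = 0.997660
Series availability: 0.996958 × 0.997660 = 0.9946

0.9946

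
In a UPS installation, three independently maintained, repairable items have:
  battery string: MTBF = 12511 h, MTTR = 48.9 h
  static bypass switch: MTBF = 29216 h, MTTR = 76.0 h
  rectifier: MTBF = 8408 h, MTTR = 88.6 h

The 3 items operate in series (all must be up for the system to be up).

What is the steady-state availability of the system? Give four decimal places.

0.9832

A(battery string) = MTBF/(MTBF+MTTR) = 12511/(12511+48.9) = 0.996107
A(static bypass switch) = MTBF/(MTBF+MTTR) = 29216/(29216+76.0) = 0.997405
A(rectifier) = MTBF/(MTBF+MTTR) = 8408/(8408+88.6) = 0.989572
Series availability: 0.996107 × 0.997405 × 0.989572 = 0.9832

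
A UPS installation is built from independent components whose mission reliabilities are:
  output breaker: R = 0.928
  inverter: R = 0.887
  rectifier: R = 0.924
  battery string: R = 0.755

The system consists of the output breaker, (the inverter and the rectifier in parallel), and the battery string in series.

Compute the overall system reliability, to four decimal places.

0.6946

Parallel (inverter and rectifier): 1 − (1 − 0.887000)(1 − 0.924000) = 0.991412
Series (output breaker, [0.991412], and battery string): 0.928000 × 0.991412 × 0.755000 = 0.6946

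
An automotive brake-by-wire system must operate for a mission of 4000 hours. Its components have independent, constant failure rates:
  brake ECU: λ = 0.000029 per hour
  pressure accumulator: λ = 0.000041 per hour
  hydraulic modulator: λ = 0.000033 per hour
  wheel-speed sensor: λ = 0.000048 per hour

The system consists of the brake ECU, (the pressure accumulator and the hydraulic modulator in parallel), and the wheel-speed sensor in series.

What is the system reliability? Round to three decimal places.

R(brake ECU) = exp(−0.000029 × 4000) = 0.89048
R(pressure accumulator) = exp(−0.000041 × 4000) = 0.84874
R(hydraulic modulator) = exp(−0.000033 × 4000) = 0.87634
R(wheel-speed sensor) = exp(−0.000048 × 4000) = 0.82531
Parallel (pressure accumulator and hydraulic modulator): 1 − (1 − 0.84874)(1 − 0.87634) = 0.98130
Series (brake ECU, [0.98130], and wheel-speed sensor): 0.89048 × 0.98130 × 0.82531 = 0.721

0.721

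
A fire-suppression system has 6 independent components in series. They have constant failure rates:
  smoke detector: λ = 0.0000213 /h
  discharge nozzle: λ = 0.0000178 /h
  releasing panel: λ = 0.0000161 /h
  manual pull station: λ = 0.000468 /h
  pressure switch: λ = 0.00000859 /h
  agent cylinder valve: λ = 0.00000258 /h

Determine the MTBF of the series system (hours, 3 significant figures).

1870

Series of exponential components: λ_sys = Σ λ_i
λ_sys = 0.0000213 + 0.0000178 + 0.0000161 + 0.000468 + 0.00000859 + 0.00000258 = 5.3437e-04 /h
MTBF = 1 / λ_sys = 1870 h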